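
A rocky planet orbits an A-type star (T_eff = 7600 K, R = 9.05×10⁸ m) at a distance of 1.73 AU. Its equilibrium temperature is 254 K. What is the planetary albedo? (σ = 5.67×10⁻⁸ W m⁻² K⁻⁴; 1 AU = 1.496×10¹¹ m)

A ≈ 0.59

d = 1.73 AU = 2.59×10¹¹ m.
L = 4πR_⋆²σT_⋆⁴ = 4π(9.05×10⁸)² × 5.67×10⁻⁸ × (7600)⁴ = 1.95×10²⁷ W.
S = L/(4πd²) = 2310 W m⁻².
From T_eq⁴ = S(1−A)/(4σ): 1−A = 4σT_eq⁴/S.
1−A = 4 × 5.67×10⁻⁸ × (254)⁴ / 2310 = 0.408.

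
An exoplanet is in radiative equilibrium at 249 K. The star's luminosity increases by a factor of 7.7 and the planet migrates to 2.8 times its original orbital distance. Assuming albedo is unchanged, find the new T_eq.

T_eq ∝ L^(1/4) · d^(−1/2).
T′ = 249 × 7.7^(1/4) / 2.8^(1/2) = 248 K.

T_eq ≈ 248 K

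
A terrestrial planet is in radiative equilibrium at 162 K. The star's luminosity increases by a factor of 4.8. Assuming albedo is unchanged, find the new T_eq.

T_eq ∝ L^(1/4) · d^(−1/2).
T′ = 162 × 4.8^(1/4) = 240 K.

T_eq ≈ 240 K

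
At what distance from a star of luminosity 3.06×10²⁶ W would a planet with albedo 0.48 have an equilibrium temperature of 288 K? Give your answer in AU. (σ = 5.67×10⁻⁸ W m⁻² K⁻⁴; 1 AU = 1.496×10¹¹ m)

From T_eq⁴ = L(1−A)/(16πσd²): d = √[L(1−A)/(16πσT_eq⁴)].
d = √[3.06×10²⁶ × 0.52 / (16π × 5.67×10⁻⁸ × (288)⁴)] = 9.01×10¹⁰ m = 0.602 AU.

d ≈ 0.602 AU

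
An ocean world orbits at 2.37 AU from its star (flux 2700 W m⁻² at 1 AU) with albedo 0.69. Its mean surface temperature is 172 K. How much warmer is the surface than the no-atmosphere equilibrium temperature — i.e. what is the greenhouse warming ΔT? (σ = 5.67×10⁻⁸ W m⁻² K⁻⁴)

S = 2700/2.37² = 480.7 W m⁻².
T_eq = [S(1−A)/(4σ)]^(1/4) = [480.7×0.31/(4×5.67×10⁻⁸)]^(1/4) = 160.1 K.
ΔT = T_surf − T_eq = 172 − 160.1.

ΔT ≈ 11.9 K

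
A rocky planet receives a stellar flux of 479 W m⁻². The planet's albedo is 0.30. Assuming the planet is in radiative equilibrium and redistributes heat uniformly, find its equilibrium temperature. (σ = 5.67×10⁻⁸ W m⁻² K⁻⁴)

Energy balance: absorbed = emitted ⇒ πR²·S(1−A) = 4πR²·σT_eq⁴, so T_eq⁴ = S(1−A)/(4σ).
T_eq = [479 × 0.70 / (4 × 5.67×10⁻⁸)]^(1/4) = (1.48×10⁹)^(1/4) = 196 K.

T_eq ≈ 196 K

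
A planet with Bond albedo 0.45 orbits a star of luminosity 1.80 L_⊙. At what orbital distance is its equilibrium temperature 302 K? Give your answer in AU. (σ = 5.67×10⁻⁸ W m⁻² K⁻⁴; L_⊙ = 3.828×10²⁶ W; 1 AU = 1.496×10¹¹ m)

L = 1.80 × 3.828×10²⁶ = 6.89×10²⁶ W.
From T_eq⁴ = L(1−A)/(16πσd²): d = √[L(1−A)/(16πσT_eq⁴)].
d = √[6.89×10²⁶ × 0.55 / (16π × 5.67×10⁻⁸ × (302)⁴)] = 1.26×10¹¹ m = 0.845 AU.

d ≈ 0.845 AU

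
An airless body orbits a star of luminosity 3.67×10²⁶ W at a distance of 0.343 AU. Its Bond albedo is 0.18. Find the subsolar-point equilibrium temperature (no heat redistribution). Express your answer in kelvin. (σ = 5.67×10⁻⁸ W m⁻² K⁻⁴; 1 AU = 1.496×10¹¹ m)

T_ss ≈ 633 K

d = 0.343 AU = 5.13×10¹⁰ m.
Flux: S = L/(4πd²) = 3.67×10²⁶/(4π×(5.13×10¹⁰)²) = 1.11×10⁴ W m⁻².
At the subsolar point the surface absorbs S(1−A) and emits σT⁴ per unit area — no factor of 4, since only the local patch is in balance.
T = [1.11×10⁴ × 0.82 / 5.67×10⁻⁸]^(1/4) = (1.60×10¹¹)^(1/4) = 633 K.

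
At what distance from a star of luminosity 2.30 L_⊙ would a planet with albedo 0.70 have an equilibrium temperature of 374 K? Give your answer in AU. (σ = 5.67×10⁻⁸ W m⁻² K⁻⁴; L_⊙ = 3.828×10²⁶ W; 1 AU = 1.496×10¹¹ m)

L = 2.30 × 3.828×10²⁶ = 8.80×10²⁶ W.
From T_eq⁴ = L(1−A)/(16πσd²): d = √[L(1−A)/(16πσT_eq⁴)].
d = √[8.80×10²⁶ × 0.30 / (16π × 5.67×10⁻⁸ × (374)⁴)] = 6.88×10¹⁰ m = 0.460 AU.

d ≈ 0.460 AU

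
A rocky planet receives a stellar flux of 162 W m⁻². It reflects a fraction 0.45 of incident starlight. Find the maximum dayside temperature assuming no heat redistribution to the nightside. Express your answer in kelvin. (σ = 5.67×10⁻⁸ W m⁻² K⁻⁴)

T_ss ≈ 199 K

With no redistribution each surface element balances locally: S(1−A) = σT⁴.
T = [162 × 0.55 / 5.67×10⁻⁸]^(1/4) = (1.57×10⁹)^(1/4) = 199 K.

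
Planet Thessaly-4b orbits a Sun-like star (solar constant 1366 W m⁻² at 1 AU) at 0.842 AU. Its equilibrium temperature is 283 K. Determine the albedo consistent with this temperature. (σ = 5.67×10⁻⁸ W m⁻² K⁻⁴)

A ≈ 0.24

Flux at 0.842 AU: S = 1366/0.842² = 1930 W m⁻².
From T_eq⁴ = S(1−A)/(4σ): 1−A = 4σT_eq⁴/S.
1−A = 4 × 5.67×10⁻⁸ × (283)⁴ / 1930 = 0.755.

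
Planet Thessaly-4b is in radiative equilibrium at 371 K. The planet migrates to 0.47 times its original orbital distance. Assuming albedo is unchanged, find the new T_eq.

T_eq ∝ L^(1/4) · d^(−1/2).
T′ = 371 / 0.47^(1/2) = 541 K.

T_eq ≈ 541 K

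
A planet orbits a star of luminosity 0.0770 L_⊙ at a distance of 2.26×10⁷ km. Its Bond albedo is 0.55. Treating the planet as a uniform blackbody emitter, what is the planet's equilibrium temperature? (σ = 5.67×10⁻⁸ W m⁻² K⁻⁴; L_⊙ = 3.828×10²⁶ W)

T_eq ≈ 309 K

d = 2.26×10⁷ km = 2.26×10¹⁰ m.
L = 0.0770 × 3.828×10²⁶ = 2.95×10²⁵ W.
Flux: S = L/(4πd²) = 2.95×10²⁵/(4π×(2.26×10¹⁰)²) = 4590 W m⁻².
Energy balance: absorbed = emitted ⇒ πR²·S(1−A) = 4πR²·σT_eq⁴, so T_eq⁴ = S(1−A)/(4σ).
T_eq = [4590 × 0.45 / (4 × 5.67×10⁻⁸)]^(1/4) = (9.11×10⁹)^(1/4) = 309 K.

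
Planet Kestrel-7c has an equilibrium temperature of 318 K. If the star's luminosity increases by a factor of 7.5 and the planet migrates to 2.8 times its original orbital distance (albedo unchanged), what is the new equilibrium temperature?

T_eq ∝ L^(1/4) · d^(−1/2).
T′ = 318 × 7.5^(1/4) / 2.8^(1/2) = 314 K.

T_eq ≈ 314 K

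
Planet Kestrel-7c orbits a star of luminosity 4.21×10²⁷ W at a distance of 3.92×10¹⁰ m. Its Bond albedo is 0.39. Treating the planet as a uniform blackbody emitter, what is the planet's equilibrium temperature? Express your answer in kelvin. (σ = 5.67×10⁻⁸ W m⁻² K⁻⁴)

Flux: S = L/(4πd²) = 4.21×10²⁷/(4π×(3.92×10¹⁰)²) = 2.18×10⁵ W m⁻².
Energy balance: absorbed = emitted ⇒ πR²·S(1−A) = 4πR²·σT_eq⁴, so T_eq⁴ = S(1−A)/(4σ).
T_eq = [2.18×10⁵ × 0.61 / (4 × 5.67×10⁻⁸)]^(1/4) = (5.86×10¹¹)^(1/4) = 875 K.

T_eq ≈ 875 K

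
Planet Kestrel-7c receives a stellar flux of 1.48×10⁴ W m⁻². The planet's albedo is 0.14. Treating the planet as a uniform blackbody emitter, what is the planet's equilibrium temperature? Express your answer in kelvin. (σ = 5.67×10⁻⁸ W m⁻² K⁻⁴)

T_eq ≈ 487 K

Energy balance: absorbed = emitted ⇒ πR²·S(1−A) = 4πR²·σT_eq⁴, so T_eq⁴ = S(1−A)/(4σ).
T_eq = [1.48×10⁴ × 0.86 / (4 × 5.67×10⁻⁸)]^(1/4) = (5.61×10¹⁰)^(1/4) = 487 K.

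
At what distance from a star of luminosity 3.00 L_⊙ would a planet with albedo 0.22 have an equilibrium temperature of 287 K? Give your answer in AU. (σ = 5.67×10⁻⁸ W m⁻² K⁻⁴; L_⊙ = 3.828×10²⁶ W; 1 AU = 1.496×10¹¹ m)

d ≈ 1.44 AU

L = 3.00 × 3.828×10²⁶ = 1.15×10²⁷ W.
From T_eq⁴ = L(1−A)/(16πσd²): d = √[L(1−A)/(16πσT_eq⁴)].
d = √[1.15×10²⁷ × 0.78 / (16π × 5.67×10⁻⁸ × (287)⁴)] = 2.15×10¹¹ m = 1.44 AU.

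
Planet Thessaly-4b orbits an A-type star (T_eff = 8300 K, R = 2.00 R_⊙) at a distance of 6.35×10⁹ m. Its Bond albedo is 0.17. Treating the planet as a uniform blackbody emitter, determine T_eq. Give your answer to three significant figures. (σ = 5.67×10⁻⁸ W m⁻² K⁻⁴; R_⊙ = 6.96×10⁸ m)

R_⋆ = 2.00 × 6.96×10⁸ = 1.39×10⁹ m.
L = 4πR_⋆²σT_⋆⁴ = 4π(1.39×10⁹)² × 5.67×10⁻⁸ × (8300)⁴ = 6.55×10²⁷ W.
S = L/(4πd²) = 1.29×10⁷ W m⁻².
Energy balance: absorbed = emitted ⇒ πR²·S(1−A) = 4πR²·σT_eq⁴, so T_eq⁴ = S(1−A)/(4σ).
T_eq = [1.29×10⁷ × 0.83 / (4 × 5.67×10⁻⁸)]^(1/4) = (4.73×10¹³)^(1/4) = 2620 K.

T_eq ≈ 2620 K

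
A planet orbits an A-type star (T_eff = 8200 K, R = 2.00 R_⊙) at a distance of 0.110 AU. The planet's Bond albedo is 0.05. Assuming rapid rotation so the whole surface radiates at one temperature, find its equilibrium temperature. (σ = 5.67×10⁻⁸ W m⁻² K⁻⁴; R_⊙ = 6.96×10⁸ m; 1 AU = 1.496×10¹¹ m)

R_⋆ = 2.00 × 6.96×10⁸ = 1.39×10⁹ m.
d = 0.110 AU = 1.65×10¹⁰ m.
L = 4πR_⋆²σT_⋆⁴ = 4π(1.39×10⁹)² × 5.67×10⁻⁸ × (8200)⁴ = 6.24×10²⁷ W.
S = L/(4πd²) = 1.83×10⁶ W m⁻².
Energy balance: absorbed = emitted ⇒ πR²·S(1−A) = 4πR²·σT_eq⁴, so T_eq⁴ = S(1−A)/(4σ).
T_eq = [1.83×10⁶ × 0.95 / (4 × 5.67×10⁻⁸)]^(1/4) = (7.68×10¹²)^(1/4) = 1660 K.

T_eq ≈ 1660 K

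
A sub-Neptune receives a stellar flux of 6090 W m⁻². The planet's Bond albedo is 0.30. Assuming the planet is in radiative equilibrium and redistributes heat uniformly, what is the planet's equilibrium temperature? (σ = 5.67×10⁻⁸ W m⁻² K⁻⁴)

Energy balance: absorbed = emitted ⇒ πR²·S(1−A) = 4πR²·σT_eq⁴, so T_eq⁴ = S(1−A)/(4σ).
T_eq = [6090 × 0.70 / (4 × 5.67×10⁻⁸)]^(1/4) = (1.88×10¹⁰)^(1/4) = 370 K.

T_eq ≈ 370 K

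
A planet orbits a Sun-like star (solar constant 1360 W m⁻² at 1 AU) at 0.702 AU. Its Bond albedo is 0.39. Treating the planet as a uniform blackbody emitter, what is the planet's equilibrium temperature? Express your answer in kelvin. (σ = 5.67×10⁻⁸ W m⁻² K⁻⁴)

T_eq ≈ 294 K

Flux at 0.702 AU: S = 1360/0.702² = 2760 W m⁻².
Energy balance: absorbed = emitted ⇒ πR²·S(1−A) = 4πR²·σT_eq⁴, so T_eq⁴ = S(1−A)/(4σ).
T_eq = [2760 × 0.61 / (4 × 5.67×10⁻⁸)]^(1/4) = (7.42×10⁹)^(1/4) = 294 K.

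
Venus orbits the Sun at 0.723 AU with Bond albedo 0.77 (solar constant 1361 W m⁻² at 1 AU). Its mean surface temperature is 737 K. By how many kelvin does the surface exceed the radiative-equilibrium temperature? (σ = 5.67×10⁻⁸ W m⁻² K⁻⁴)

S = 1361/0.723² = 2604 W m⁻².
T_eq = [S(1−A)/(4σ)]^(1/4) = [2604×0.23/(4×5.67×10⁻⁸)]^(1/4) = 226.7 K.
ΔT = T_surf − T_eq = 737 − 226.7.

ΔT ≈ 510.3 K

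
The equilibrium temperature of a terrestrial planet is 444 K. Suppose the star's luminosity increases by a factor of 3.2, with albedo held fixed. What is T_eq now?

T_eq ≈ 594 K

T_eq ∝ L^(1/4) · d^(−1/2).
T′ = 444 × 3.2^(1/4) = 594 K.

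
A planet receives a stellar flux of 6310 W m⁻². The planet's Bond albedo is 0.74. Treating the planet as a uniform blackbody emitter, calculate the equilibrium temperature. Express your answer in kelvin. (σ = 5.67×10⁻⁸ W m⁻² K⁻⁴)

T_eq ≈ 292 K

Energy balance: absorbed = emitted ⇒ πR²·S(1−A) = 4πR²·σT_eq⁴, so T_eq⁴ = S(1−A)/(4σ).
T_eq = [6310 × 0.26 / (4 × 5.67×10⁻⁸)]^(1/4) = (7.23×10⁹)^(1/4) = 292 K.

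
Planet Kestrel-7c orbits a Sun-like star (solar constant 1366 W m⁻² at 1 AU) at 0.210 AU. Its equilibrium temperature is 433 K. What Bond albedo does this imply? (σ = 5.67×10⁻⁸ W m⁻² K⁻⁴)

Flux at 0.210 AU: S = 1366/0.210² = 3.10×10⁴ W m⁻².
From T_eq⁴ = S(1−A)/(4σ): 1−A = 4σT_eq⁴/S.
1−A = 4 × 5.67×10⁻⁸ × (433)⁴ / 3.10×10⁴ = 0.257.

A ≈ 0.74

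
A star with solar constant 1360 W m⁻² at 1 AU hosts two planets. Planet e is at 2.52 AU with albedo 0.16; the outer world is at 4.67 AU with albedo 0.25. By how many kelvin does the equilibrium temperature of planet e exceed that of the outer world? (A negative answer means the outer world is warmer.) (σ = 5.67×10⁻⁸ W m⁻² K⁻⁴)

T_eq = [S₀(1−A)/(4σd²)]^(1/4), so T ∝ (1−A)^(1/4) / √d.
T₁ = [1360×0.84/(4×5.67×10⁻⁸×2.52²)]^(1/4) = 167.82 K.
T₂ = [1360×0.75/(4×5.67×10⁻⁸×4.67²)]^(1/4) = 119.83 K.

ΔT ≈ 48.0 K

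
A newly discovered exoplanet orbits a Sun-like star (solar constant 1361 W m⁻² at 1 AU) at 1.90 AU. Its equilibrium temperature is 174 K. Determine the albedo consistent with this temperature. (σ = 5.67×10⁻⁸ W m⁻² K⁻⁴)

A ≈ 0.45

Flux at 1.90 AU: S = 1361/1.90² = 377 W m⁻².
From T_eq⁴ = S(1−A)/(4σ): 1−A = 4σT_eq⁴/S.
1−A = 4 × 5.67×10⁻⁸ × (174)⁴ / 377 = 0.551.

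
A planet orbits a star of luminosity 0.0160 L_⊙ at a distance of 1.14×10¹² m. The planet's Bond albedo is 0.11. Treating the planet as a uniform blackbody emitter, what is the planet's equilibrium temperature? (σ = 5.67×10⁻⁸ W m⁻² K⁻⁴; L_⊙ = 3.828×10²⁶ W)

L = 0.0160 × 3.828×10²⁶ = 6.12×10²⁴ W.
Flux: S = L/(4πd²) = 6.12×10²⁴/(4π×(1.14×10¹²)²) = 0.375 W m⁻².
Energy balance: absorbed = emitted ⇒ πR²·S(1−A) = 4πR²·σT_eq⁴, so T_eq⁴ = S(1−A)/(4σ).
T_eq = [0.375 × 0.89 / (4 × 5.67×10⁻⁸)]^(1/4) = (1.47×10⁶)^(1/4) = 34.8 K.

T_eq ≈ 34.8 K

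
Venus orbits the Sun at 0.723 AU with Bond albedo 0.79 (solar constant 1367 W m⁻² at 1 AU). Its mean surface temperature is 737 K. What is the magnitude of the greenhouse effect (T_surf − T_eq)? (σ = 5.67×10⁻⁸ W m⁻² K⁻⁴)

ΔT ≈ 515.2 K

S = 1367/0.723² = 2615 W m⁻².
T_eq = [S(1−A)/(4σ)]^(1/4) = [2615×0.21/(4×5.67×10⁻⁸)]^(1/4) = 221.8 K.
ΔT = T_surf − T_eq = 737 − 221.8.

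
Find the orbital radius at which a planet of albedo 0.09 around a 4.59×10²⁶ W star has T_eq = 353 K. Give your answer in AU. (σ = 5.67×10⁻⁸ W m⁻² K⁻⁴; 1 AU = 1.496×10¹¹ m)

From T_eq⁴ = L(1−A)/(16πσd²): d = √[L(1−A)/(16πσT_eq⁴)].
d = √[4.59×10²⁶ × 0.91 / (16π × 5.67×10⁻⁸ × (353)⁴)] = 9.72×10¹⁰ m = 0.649 AU.

d ≈ 0.649 AU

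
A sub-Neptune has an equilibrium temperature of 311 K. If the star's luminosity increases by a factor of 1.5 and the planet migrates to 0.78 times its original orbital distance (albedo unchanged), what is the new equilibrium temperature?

T_eq ≈ 390 K

T_eq ∝ L^(1/4) · d^(−1/2).
T′ = 311 × 1.5^(1/4) / 0.78^(1/2) = 390 K.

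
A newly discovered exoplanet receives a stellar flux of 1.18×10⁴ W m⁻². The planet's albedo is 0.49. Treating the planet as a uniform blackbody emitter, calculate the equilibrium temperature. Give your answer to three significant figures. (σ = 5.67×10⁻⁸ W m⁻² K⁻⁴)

T_eq ≈ 404 K

Energy balance: absorbed = emitted ⇒ πR²·S(1−A) = 4πR²·σT_eq⁴, so T_eq⁴ = S(1−A)/(4σ).
T_eq = [1.18×10⁴ × 0.51 / (4 × 5.67×10⁻⁸)]^(1/4) = (2.65×10¹⁰)^(1/4) = 404 K.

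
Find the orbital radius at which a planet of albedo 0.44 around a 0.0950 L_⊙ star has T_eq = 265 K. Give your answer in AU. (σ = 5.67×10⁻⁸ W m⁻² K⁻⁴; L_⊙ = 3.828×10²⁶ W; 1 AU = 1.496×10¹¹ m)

L = 0.0950 × 3.828×10²⁶ = 3.64×10²⁵ W.
From T_eq⁴ = L(1−A)/(16πσd²): d = √[L(1−A)/(16πσT_eq⁴)].
d = √[3.64×10²⁵ × 0.56 / (16π × 5.67×10⁻⁸ × (265)⁴)] = 3.81×10¹⁰ m = 0.254 AU.

d ≈ 0.254 AU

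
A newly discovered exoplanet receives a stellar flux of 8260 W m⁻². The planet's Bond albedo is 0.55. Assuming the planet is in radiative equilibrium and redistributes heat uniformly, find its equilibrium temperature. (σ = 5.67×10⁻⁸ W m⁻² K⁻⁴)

Energy balance: absorbed = emitted ⇒ πR²·S(1−A) = 4πR²·σT_eq⁴, so T_eq⁴ = S(1−A)/(4σ).
T_eq = [8260 × 0.45 / (4 × 5.67×10⁻⁸)]^(1/4) = (1.64×10¹⁰)^(1/4) = 358 K.

T_eq ≈ 358 K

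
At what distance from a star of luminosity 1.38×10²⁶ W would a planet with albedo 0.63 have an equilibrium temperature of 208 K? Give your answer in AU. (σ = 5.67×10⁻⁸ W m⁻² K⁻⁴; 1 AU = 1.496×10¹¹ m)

d ≈ 0.654 AU

From T_eq⁴ = L(1−A)/(16πσd²): d = √[L(1−A)/(16πσT_eq⁴)].
d = √[1.38×10²⁶ × 0.37 / (16π × 5.67×10⁻⁸ × (208)⁴)] = 9.78×10¹⁰ m = 0.654 AU.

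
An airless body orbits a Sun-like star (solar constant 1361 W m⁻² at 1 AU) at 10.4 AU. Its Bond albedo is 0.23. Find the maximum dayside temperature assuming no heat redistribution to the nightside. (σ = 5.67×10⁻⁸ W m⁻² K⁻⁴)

Flux at 10.4 AU: S = 1361/10.4² = 12.6 W m⁻².
With no redistribution each surface element balances locally: S(1−A) = σT⁴.
T = [12.6 × 0.77 / 5.67×10⁻⁸]^(1/4) = (1.71×10⁸)^(1/4) = 114 K.

T_ss ≈ 114 K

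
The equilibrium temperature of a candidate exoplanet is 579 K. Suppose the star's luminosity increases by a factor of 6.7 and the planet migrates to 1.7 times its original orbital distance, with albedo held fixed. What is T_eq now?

T_eq ∝ L^(1/4) · d^(−1/2).
T′ = 579 × 6.7^(1/4) / 1.7^(1/2) = 714 K.

T_eq ≈ 714 K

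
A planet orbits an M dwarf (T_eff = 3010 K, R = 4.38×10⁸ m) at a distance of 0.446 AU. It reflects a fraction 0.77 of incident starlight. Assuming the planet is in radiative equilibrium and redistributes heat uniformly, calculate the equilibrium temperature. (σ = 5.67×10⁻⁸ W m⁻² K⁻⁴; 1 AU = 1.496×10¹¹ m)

T_eq ≈ 119 K

d = 0.446 AU = 6.67×10¹⁰ m.
L = 4πR_⋆²σT_⋆⁴ = 4π(4.38×10⁸)² × 5.67×10⁻⁸ × (3010)⁴ = 1.12×10²⁵ W.
S = L/(4πd²) = 201 W m⁻².
Energy balance: absorbed = emitted ⇒ πR²·S(1−A) = 4πR²·σT_eq⁴, so T_eq⁴ = S(1−A)/(4σ).
T_eq = [201 × 0.23 / (4 × 5.67×10⁻⁸)]^(1/4) = (2.03×10⁸)^(1/4) = 119 K.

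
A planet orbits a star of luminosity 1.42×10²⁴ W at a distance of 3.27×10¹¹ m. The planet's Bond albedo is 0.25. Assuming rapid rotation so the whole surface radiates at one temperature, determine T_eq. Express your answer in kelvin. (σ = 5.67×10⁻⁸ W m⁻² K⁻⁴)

Flux: S = L/(4πd²) = 1.42×10²⁴/(4π×(3.27×10¹¹)²) = 1.06 W m⁻².
Energy balance: absorbed = emitted ⇒ πR²·S(1−A) = 4πR²·σT_eq⁴, so T_eq⁴ = S(1−A)/(4σ).
T_eq = [1.06 × 0.75 / (4 × 5.67×10⁻⁸)]^(1/4) = (3.49×10⁶)^(1/4) = 43.2 K.

T_eq ≈ 43.2 K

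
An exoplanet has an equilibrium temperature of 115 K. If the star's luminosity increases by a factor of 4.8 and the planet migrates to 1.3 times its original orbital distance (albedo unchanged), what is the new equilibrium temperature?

T_eq ∝ L^(1/4) · d^(−1/2).
T′ = 115 × 4.8^(1/4) / 1.3^(1/2) = 149 K.

T_eq ≈ 149 K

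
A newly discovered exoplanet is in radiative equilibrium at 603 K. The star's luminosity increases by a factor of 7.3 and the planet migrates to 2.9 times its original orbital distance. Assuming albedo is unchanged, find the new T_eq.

T_eq ∝ L^(1/4) · d^(−1/2).
T′ = 603 × 7.3^(1/4) / 2.9^(1/2) = 582 K.

T_eq ≈ 582 K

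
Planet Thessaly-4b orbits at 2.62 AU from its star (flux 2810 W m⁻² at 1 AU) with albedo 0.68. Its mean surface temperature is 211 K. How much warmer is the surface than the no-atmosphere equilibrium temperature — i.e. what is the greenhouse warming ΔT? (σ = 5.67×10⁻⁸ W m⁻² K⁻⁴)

ΔT ≈ 56.0 K

S = 2810/2.62² = 409.4 W m⁻².
T_eq = [S(1−A)/(4σ)]^(1/4) = [409.4×0.32/(4×5.67×10⁻⁸)]^(1/4) = 155.0 K.
ΔT = T_surf − T_eq = 211 − 155.0.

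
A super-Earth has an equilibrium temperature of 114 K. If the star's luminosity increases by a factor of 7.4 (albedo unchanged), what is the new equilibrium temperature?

T_eq ∝ L^(1/4) · d^(−1/2).
T′ = 114 × 7.4^(1/4) = 188 K.

T_eq ≈ 188 K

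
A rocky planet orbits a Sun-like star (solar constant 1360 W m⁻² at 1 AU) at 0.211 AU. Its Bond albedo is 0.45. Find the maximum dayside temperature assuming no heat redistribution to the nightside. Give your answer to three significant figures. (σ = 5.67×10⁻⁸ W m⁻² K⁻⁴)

T_ss ≈ 738 K

Flux at 0.211 AU: S = 1360/0.211² = 3.05×10⁴ W m⁻².
With no redistribution each surface element balances locally: S(1−A) = σT⁴.
T = [3.05×10⁴ × 0.55 / 5.67×10⁻⁸]^(1/4) = (2.96×10¹¹)^(1/4) = 738 K.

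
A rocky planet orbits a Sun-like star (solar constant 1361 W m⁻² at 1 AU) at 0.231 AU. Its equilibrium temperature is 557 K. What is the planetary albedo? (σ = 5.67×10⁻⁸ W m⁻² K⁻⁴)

Flux at 0.231 AU: S = 1361/0.231² = 2.55×10⁴ W m⁻².
From T_eq⁴ = S(1−A)/(4σ): 1−A = 4σT_eq⁴/S.
1−A = 4 × 5.67×10⁻⁸ × (557)⁴ / 2.55×10⁴ = 0.856.

A ≈ 0.14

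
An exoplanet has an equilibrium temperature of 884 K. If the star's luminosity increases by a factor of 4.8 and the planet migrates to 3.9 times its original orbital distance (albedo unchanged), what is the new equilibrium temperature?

T_eq ∝ L^(1/4) · d^(−1/2).
T′ = 884 × 4.8^(1/4) / 3.9^(1/2) = 663 K.

T_eq ≈ 663 K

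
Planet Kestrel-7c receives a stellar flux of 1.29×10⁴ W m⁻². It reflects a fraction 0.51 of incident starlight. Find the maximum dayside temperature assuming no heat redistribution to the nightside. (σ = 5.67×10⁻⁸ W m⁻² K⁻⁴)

T_ss ≈ 578 K

With no redistribution each surface element balances locally: S(1−A) = σT⁴.
T = [1.29×10⁴ × 0.49 / 5.67×10⁻⁸]^(1/4) = (1.11×10¹¹)^(1/4) = 578 K.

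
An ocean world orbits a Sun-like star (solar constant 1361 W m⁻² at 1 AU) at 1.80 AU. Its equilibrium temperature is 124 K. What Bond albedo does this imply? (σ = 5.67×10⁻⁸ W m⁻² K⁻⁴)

Flux at 1.80 AU: S = 1361/1.80² = 420 W m⁻².
From T_eq⁴ = S(1−A)/(4σ): 1−A = 4σT_eq⁴/S.
1−A = 4 × 5.67×10⁻⁸ × (124)⁴ / 420 = 0.128.

A ≈ 0.87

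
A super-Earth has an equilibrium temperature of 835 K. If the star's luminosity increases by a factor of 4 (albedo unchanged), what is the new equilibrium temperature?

T_eq ∝ L^(1/4) · d^(−1/2).
T′ = 835 × 4^(1/4) = 1180 K.

T_eq ≈ 1180 K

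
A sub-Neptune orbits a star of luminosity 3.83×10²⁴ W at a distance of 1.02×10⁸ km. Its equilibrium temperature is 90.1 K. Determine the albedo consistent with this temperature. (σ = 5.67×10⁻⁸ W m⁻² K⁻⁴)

d = 1.02×10⁸ km = 1.02×10¹¹ m.
Flux: S = L/(4πd²) = 3.83×10²⁴/(4π×(1.02×10¹¹)²) = 29.3 W m⁻².
From T_eq⁴ = S(1−A)/(4σ): 1−A = 4σT_eq⁴/S.
1−A = 4 × 5.67×10⁻⁸ × (90.1)⁴ / 29.3 = 0.510.

A ≈ 0.49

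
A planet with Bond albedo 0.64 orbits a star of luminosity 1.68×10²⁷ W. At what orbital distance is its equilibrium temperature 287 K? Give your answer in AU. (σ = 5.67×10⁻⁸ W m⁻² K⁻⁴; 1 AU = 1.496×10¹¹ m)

d ≈ 1.18 AU

From T_eq⁴ = L(1−A)/(16πσd²): d = √[L(1−A)/(16πσT_eq⁴)].
d = √[1.68×10²⁷ × 0.36 / (16π × 5.67×10⁻⁸ × (287)⁴)] = 1.77×10¹¹ m = 1.18 AU.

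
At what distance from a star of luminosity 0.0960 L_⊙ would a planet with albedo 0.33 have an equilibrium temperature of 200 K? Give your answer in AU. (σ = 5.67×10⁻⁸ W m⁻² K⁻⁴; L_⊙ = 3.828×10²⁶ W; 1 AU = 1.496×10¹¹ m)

L = 0.0960 × 3.828×10²⁶ = 3.67×10²⁵ W.
From T_eq⁴ = L(1−A)/(16πσd²): d = √[L(1−A)/(16πσT_eq⁴)].
d = √[3.67×10²⁵ × 0.67 / (16π × 5.67×10⁻⁸ × (200)⁴)] = 7.35×10¹⁰ m = 0.491 AU.

d ≈ 0.491 AU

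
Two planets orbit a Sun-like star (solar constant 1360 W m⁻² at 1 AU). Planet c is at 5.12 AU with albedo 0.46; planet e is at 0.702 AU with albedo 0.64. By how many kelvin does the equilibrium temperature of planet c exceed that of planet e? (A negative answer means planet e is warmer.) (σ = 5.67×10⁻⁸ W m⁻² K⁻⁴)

ΔT ≈ -151.8 K

T_eq = [S₀(1−A)/(4σd²)]^(1/4), so T ∝ (1−A)^(1/4) / √d.
T₁ = [1360×0.54/(4×5.67×10⁻⁸×5.12²)]^(1/4) = 105.42 K.
T₂ = [1360×0.36/(4×5.67×10⁻⁸×0.702²)]^(1/4) = 257.27 K.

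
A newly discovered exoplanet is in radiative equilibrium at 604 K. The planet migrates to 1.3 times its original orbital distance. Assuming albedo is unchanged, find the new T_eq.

T_eq ∝ L^(1/4) · d^(−1/2).
T′ = 604 / 1.3^(1/2) = 530 K.

T_eq ≈ 530 K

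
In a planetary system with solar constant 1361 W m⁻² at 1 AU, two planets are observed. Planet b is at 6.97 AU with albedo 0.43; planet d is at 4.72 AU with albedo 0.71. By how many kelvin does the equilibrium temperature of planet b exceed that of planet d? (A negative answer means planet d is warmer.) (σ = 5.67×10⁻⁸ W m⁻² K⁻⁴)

ΔT ≈ -2.4 K

T_eq = [S₀(1−A)/(4σd²)]^(1/4), so T ∝ (1−A)^(1/4) / √d.
T₁ = [1361×0.57/(4×5.67×10⁻⁸×6.97²)]^(1/4) = 91.60 K.
T₂ = [1361×0.29/(4×5.67×10⁻⁸×4.72²)]^(1/4) = 94.01 K.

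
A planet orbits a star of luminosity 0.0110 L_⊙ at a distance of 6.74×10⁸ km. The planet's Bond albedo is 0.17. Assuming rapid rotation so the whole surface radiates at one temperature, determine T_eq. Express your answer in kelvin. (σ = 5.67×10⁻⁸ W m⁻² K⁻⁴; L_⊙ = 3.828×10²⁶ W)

d = 6.74×10⁸ km = 6.74×10¹¹ m.
L = 0.0110 × 3.828×10²⁶ = 4.21×10²⁴ W.
Flux: S = L/(4πd²) = 4.21×10²⁴/(4π×(6.74×10¹¹)²) = 0.738 W m⁻².
Energy balance: absorbed = emitted ⇒ πR²·S(1−A) = 4πR²·σT_eq⁴, so T_eq⁴ = S(1−A)/(4σ).
T_eq = [0.738 × 0.83 / (4 × 5.67×10⁻⁸)]^(1/4) = (2.70×10⁶)^(1/4) = 40.5 K.

T_eq ≈ 40.5 K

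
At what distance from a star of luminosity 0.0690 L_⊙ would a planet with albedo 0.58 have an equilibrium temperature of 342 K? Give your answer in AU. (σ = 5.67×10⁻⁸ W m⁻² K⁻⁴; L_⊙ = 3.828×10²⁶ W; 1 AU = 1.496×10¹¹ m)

L = 0.0690 × 3.828×10²⁶ = 2.64×10²⁵ W.
From T_eq⁴ = L(1−A)/(16πσd²): d = √[L(1−A)/(16πσT_eq⁴)].
d = √[2.64×10²⁵ × 0.42 / (16π × 5.67×10⁻⁸ × (342)⁴)] = 1.69×10¹⁰ m = 0.113 AU.

d ≈ 0.113 AU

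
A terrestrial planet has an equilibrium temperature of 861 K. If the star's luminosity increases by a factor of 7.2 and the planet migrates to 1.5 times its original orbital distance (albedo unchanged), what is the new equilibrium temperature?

T_eq ∝ L^(1/4) · d^(−1/2).
T′ = 861 × 7.2^(1/4) / 1.5^(1/2) = 1150 K.

T_eq ≈ 1150 K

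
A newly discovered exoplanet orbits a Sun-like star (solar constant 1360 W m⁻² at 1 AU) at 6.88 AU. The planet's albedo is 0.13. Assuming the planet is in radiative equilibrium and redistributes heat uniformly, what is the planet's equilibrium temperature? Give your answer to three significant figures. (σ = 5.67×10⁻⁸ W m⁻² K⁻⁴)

T_eq ≈ 102 K

Flux at 6.88 AU: S = 1360/6.88² = 28.7 W m⁻².
Energy balance: absorbed = emitted ⇒ πR²·S(1−A) = 4πR²·σT_eq⁴, so T_eq⁴ = S(1−A)/(4σ).
T_eq = [28.7 × 0.87 / (4 × 5.67×10⁻⁸)]^(1/4) = (1.10×10⁸)^(1/4) = 102 K.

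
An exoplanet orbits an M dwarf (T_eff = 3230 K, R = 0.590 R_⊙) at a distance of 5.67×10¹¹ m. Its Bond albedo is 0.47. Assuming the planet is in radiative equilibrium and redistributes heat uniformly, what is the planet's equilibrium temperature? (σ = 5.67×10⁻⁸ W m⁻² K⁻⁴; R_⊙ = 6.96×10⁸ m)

R_⋆ = 0.590 × 6.96×10⁸ = 4.11×10⁸ m.
L = 4πR_⋆²σT_⋆⁴ = 4π(4.11×10⁸)² × 5.67×10⁻⁸ × (3230)⁴ = 1.31×10²⁵ W.
S = L/(4πd²) = 3.24 W m⁻².
Energy balance: absorbed = emitted ⇒ πR²·S(1−A) = 4πR²·σT_eq⁴, so T_eq⁴ = S(1−A)/(4σ).
T_eq = [3.24 × 0.53 / (4 × 5.67×10⁻⁸)]^(1/4) = (7.56×10⁶)^(1/4) = 52.4 K.

T_eq ≈ 52.4 K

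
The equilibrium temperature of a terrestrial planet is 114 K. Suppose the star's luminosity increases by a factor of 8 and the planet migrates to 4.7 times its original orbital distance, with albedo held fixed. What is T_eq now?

T_eq ≈ 88.4 K

T_eq ∝ L^(1/4) · d^(−1/2).
T′ = 114 × 8^(1/4) / 4.7^(1/2) = 88.4 K.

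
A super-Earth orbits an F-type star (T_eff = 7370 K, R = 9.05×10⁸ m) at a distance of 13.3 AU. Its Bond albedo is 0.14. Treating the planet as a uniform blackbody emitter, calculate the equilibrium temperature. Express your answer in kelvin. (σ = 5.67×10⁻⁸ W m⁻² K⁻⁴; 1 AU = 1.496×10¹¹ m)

T_eq ≈ 107 K

d = 13.3 AU = 1.99×10¹² m.
L = 4πR_⋆²σT_⋆⁴ = 4π(9.05×10⁸)² × 5.67×10⁻⁸ × (7370)⁴ = 1.72×10²⁷ W.
S = L/(4πd²) = 34.6 W m⁻².
Energy balance: absorbed = emitted ⇒ πR²·S(1−A) = 4πR²·σT_eq⁴, so T_eq⁴ = S(1−A)/(4σ).
T_eq = [34.6 × 0.86 / (4 × 5.67×10⁻⁸)]^(1/4) = (1.31×10⁸)^(1/4) = 107 K.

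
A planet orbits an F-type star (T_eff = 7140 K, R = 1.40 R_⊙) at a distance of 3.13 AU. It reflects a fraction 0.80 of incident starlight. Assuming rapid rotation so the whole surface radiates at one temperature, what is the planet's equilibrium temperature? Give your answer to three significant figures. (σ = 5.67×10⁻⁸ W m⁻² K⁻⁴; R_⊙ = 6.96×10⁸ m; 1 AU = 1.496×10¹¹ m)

R_⋆ = 1.40 × 6.96×10⁸ = 9.74×10⁸ m.
d = 3.13 AU = 4.68×10¹¹ m.
L = 4πR_⋆²σT_⋆⁴ = 4π(9.74×10⁸)² × 5.67×10⁻⁸ × (7140)⁴ = 1.76×10²⁷ W.
S = L/(4πd²) = 638 W m⁻².
Energy balance: absorbed = emitted ⇒ πR²·S(1−A) = 4πR²·σT_eq⁴, so T_eq⁴ = S(1−A)/(4σ).
T_eq = [638 × 0.20 / (4 × 5.67×10⁻⁸)]^(1/4) = (5.63×10⁸)^(1/4) = 154 K.

T_eq ≈ 154 K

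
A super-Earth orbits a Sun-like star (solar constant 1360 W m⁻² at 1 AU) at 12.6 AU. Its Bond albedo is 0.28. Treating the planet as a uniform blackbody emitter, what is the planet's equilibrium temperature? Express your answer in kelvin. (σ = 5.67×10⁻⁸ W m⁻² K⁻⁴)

Flux at 12.6 AU: S = 1360/12.6² = 8.57 W m⁻².
Energy balance: absorbed = emitted ⇒ πR²·S(1−A) = 4πR²·σT_eq⁴, so T_eq⁴ = S(1−A)/(4σ).
T_eq = [8.57 × 0.72 / (4 × 5.67×10⁻⁸)]^(1/4) = (2.72×10⁷)^(1/4) = 72.2 K.

T_eq ≈ 72.2 K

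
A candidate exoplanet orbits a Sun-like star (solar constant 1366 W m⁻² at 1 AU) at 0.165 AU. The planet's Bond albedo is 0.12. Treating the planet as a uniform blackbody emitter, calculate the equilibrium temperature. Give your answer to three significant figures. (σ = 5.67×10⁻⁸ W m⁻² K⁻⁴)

Flux at 0.165 AU: S = 1366/0.165² = 5.02×10⁴ W m⁻².
Energy balance: absorbed = emitted ⇒ πR²·S(1−A) = 4πR²·σT_eq⁴, so T_eq⁴ = S(1−A)/(4σ).
T_eq = [5.02×10⁴ × 0.88 / (4 × 5.67×10⁻⁸)]^(1/4) = (1.95×10¹¹)^(1/4) = 664 K.

T_eq ≈ 664 K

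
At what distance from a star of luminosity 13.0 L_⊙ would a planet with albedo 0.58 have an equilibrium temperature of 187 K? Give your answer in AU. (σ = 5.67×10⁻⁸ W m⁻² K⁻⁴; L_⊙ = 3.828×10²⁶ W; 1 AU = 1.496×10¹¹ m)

L = 13.0 × 3.828×10²⁶ = 4.98×10²⁷ W.
From T_eq⁴ = L(1−A)/(16πσd²): d = √[L(1−A)/(16πσT_eq⁴)].
d = √[4.98×10²⁷ × 0.42 / (16π × 5.67×10⁻⁸ × (187)⁴)] = 7.74×10¹¹ m = 5.18 AU.

d ≈ 5.18 AU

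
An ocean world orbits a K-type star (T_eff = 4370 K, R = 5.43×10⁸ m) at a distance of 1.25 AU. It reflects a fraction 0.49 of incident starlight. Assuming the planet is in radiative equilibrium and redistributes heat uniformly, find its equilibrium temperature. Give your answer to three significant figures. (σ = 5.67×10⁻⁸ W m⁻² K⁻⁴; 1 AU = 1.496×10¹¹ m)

d = 1.25 AU = 1.87×10¹¹ m.
L = 4πR_⋆²σT_⋆⁴ = 4π(5.43×10⁸)² × 5.67×10⁻⁸ × (4370)⁴ = 7.66×10²⁵ W.
S = L/(4πd²) = 174 W m⁻².
Energy balance: absorbed = emitted ⇒ πR²·S(1−A) = 4πR²·σT_eq⁴, so T_eq⁴ = S(1−A)/(4σ).
T_eq = [174 × 0.51 / (4 × 5.67×10⁻⁸)]^(1/4) = (3.92×10⁸)^(1/4) = 141 K.

T_eq ≈ 141 K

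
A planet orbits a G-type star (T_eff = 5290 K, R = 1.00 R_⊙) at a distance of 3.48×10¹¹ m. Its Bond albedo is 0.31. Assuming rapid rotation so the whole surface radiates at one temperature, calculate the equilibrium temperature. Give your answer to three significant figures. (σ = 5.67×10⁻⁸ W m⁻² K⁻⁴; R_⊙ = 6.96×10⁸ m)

T_eq ≈ 152 K

R_⋆ = 1.00 × 6.96×10⁸ = 6.96×10⁸ m.
L = 4πR_⋆²σT_⋆⁴ = 4π(6.96×10⁸)² × 5.67×10⁻⁸ × (5290)⁴ = 2.70×10²⁶ W.
S = L/(4πd²) = 178 W m⁻².
Energy balance: absorbed = emitted ⇒ πR²·S(1−A) = 4πR²·σT_eq⁴, so T_eq⁴ = S(1−A)/(4σ).
T_eq = [178 × 0.69 / (4 × 5.67×10⁻⁸)]^(1/4) = (5.40×10⁸)^(1/4) = 152 K.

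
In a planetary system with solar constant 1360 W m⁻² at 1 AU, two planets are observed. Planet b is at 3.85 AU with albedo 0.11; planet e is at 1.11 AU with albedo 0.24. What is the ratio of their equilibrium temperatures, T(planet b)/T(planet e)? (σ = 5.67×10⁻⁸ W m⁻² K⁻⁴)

T_eq = [S₀(1−A)/(4σd²)]^(1/4), so T ∝ (1−A)^(1/4) / √d.
T₁ = [1360×0.89/(4×5.67×10⁻⁸×3.85²)]^(1/4) = 137.75 K.
T₂ = [1360×0.76/(4×5.67×10⁻⁸×1.11²)]^(1/4) = 246.61 K.

T₁/T₂ ≈ 0.559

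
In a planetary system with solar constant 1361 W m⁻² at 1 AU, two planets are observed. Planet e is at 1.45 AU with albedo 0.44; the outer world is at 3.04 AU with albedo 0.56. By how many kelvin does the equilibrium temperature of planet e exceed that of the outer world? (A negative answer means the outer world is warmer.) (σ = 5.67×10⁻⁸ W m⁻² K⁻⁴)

T_eq = [S₀(1−A)/(4σd²)]^(1/4), so T ∝ (1−A)^(1/4) / √d.
T₁ = [1361×0.56/(4×5.67×10⁻⁸×1.45²)]^(1/4) = 199.95 K.
T₂ = [1361×0.44/(4×5.67×10⁻⁸×3.04²)]^(1/4) = 130.01 K.

ΔT ≈ 69.9 K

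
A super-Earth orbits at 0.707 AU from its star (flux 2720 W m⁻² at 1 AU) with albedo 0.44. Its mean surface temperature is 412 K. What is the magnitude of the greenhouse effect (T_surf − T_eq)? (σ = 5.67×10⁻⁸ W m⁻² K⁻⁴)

ΔT ≈ 71.5 K

S = 2720/0.707² = 5442 W m⁻².
T_eq = [S(1−A)/(4σ)]^(1/4) = [5442×0.56/(4×5.67×10⁻⁸)]^(1/4) = 340.5 K.
ΔT = T_surf − T_eq = 412 − 340.5.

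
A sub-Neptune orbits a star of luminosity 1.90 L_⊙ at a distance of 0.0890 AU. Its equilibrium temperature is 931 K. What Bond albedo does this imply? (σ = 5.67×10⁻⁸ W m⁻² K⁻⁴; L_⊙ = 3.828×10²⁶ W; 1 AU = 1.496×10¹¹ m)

A ≈ 0.48

d = 0.0890 AU = 1.33×10¹⁰ m.
L = 1.90 × 3.828×10²⁶ = 7.27×10²⁶ W.
Flux: S = L/(4πd²) = 7.27×10²⁶/(4π×(1.33×10¹⁰)²) = 3.26×10⁵ W m⁻².
From T_eq⁴ = S(1−A)/(4σ): 1−A = 4σT_eq⁴/S.
1−A = 4 × 5.67×10⁻⁸ × (931)⁴ / 3.26×10⁵ = 0.522.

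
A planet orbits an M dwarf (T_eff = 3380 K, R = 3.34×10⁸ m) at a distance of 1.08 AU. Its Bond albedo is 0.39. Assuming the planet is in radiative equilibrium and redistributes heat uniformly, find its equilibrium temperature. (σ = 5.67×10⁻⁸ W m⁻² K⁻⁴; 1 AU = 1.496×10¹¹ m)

d = 1.08 AU = 1.62×10¹¹ m.
L = 4πR_⋆²σT_⋆⁴ = 4π(3.34×10⁸)² × 5.67×10⁻⁸ × (3380)⁴ = 1.04×10²⁵ W.
S = L/(4πd²) = 31.6 W m⁻².
Energy balance: absorbed = emitted ⇒ πR²·S(1−A) = 4πR²·σT_eq⁴, so T_eq⁴ = S(1−A)/(4σ).
T_eq = [31.6 × 0.61 / (4 × 5.67×10⁻⁸)]^(1/4) = (8.51×10⁷)^(1/4) = 96.0 K.

T_eq ≈ 96.0 K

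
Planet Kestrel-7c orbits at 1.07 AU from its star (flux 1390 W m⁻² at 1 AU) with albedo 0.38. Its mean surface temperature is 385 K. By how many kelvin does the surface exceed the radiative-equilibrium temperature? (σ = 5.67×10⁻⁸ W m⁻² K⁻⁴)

ΔT ≈ 145.0 K

S = 1390/1.07² = 1214 W m⁻².
T_eq = [S(1−A)/(4σ)]^(1/4) = [1214×0.62/(4×5.67×10⁻⁸)]^(1/4) = 240.0 K.
ΔT = T_surf − T_eq = 385 − 240.0.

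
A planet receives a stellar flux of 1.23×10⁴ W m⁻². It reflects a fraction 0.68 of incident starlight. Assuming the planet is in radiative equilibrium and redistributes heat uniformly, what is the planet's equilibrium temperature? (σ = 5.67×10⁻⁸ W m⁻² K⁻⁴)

Energy balance: absorbed = emitted ⇒ πR²·S(1−A) = 4πR²·σT_eq⁴, so T_eq⁴ = S(1−A)/(4σ).
T_eq = [1.23×10⁴ × 0.32 / (4 × 5.67×10⁻⁸)]^(1/4) = (1.74×10¹⁰)^(1/4) = 363 K.

T_eq ≈ 363 K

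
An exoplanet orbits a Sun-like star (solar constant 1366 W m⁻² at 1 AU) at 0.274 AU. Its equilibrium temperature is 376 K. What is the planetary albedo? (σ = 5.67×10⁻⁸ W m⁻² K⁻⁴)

Flux at 0.274 AU: S = 1366/0.274² = 1.82×10⁴ W m⁻².
From T_eq⁴ = S(1−A)/(4σ): 1−A = 4σT_eq⁴/S.
1−A = 4 × 5.67×10⁻⁸ × (376)⁴ / 1.82×10⁴ = 0.249.

A ≈ 0.75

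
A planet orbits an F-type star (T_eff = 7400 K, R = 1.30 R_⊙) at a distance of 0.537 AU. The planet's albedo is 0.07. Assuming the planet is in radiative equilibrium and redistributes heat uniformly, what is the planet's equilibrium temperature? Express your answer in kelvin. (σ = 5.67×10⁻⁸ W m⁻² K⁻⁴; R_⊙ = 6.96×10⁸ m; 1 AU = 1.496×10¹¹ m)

T_eq ≈ 545 K

R_⋆ = 1.30 × 6.96×10⁸ = 9.05×10⁸ m.
d = 0.537 AU = 8.03×10¹⁰ m.
L = 4πR_⋆²σT_⋆⁴ = 4π(9.05×10⁸)² × 5.67×10⁻⁸ × (7400)⁴ = 1.75×10²⁷ W.
S = L/(4πd²) = 2.16×10⁴ W m⁻².
Energy balance: absorbed = emitted ⇒ πR²·S(1−A) = 4πR²·σT_eq⁴, so T_eq⁴ = S(1−A)/(4σ).
T_eq = [2.16×10⁴ × 0.93 / (4 × 5.67×10⁻⁸)]^(1/4) = (8.84×10¹⁰)^(1/4) = 545 K.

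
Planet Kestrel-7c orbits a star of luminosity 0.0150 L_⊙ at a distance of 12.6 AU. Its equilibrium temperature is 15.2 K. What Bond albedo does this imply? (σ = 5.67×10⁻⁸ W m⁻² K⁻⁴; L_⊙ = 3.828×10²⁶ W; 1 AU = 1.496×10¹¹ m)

d = 12.6 AU = 1.88×10¹² m.
L = 0.0150 × 3.828×10²⁶ = 5.74×10²⁴ W.
Flux: S = L/(4πd²) = 5.74×10²⁴/(4π×(1.88×10¹²)²) = 0.129 W m⁻².
From T_eq⁴ = S(1−A)/(4σ): 1−A = 4σT_eq⁴/S.
1−A = 4 × 5.67×10⁻⁸ × (15.2)⁴ / 0.129 = 0.094.

A ≈ 0.91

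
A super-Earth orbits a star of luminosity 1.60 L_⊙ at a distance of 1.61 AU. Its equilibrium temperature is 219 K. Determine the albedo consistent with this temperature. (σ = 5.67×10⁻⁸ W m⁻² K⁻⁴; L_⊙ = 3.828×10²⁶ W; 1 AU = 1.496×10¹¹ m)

A ≈ 0.38

d = 1.61 AU = 2.41×10¹¹ m.
L = 1.60 × 3.828×10²⁶ = 6.12×10²⁶ W.
Flux: S = L/(4πd²) = 6.12×10²⁶/(4π×(2.41×10¹¹)²) = 840 W m⁻².
From T_eq⁴ = S(1−A)/(4σ): 1−A = 4σT_eq⁴/S.
1−A = 4 × 5.67×10⁻⁸ × (219)⁴ / 840 = 0.621.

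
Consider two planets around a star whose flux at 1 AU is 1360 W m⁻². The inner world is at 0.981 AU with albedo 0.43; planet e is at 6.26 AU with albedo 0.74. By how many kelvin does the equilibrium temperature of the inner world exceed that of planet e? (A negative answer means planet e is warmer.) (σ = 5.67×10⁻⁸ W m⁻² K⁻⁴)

T_eq = [S₀(1−A)/(4σd²)]^(1/4), so T ∝ (1−A)^(1/4) / √d.
T₁ = [1360×0.57/(4×5.67×10⁻⁸×0.981²)]^(1/4) = 244.12 K.
T₂ = [1360×0.26/(4×5.67×10⁻⁸×6.26²)]^(1/4) = 79.42 K.

ΔT ≈ 164.7 K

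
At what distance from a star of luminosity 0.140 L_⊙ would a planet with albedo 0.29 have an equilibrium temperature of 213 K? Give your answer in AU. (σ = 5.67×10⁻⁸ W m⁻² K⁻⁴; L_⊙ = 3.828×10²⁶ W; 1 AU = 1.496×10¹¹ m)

L = 0.140 × 3.828×10²⁶ = 5.36×10²⁵ W.
From T_eq⁴ = L(1−A)/(16πσd²): d = √[L(1−A)/(16πσT_eq⁴)].
d = √[5.36×10²⁵ × 0.71 / (16π × 5.67×10⁻⁸ × (213)⁴)] = 8.05×10¹⁰ m = 0.538 AU.

d ≈ 0.538 AU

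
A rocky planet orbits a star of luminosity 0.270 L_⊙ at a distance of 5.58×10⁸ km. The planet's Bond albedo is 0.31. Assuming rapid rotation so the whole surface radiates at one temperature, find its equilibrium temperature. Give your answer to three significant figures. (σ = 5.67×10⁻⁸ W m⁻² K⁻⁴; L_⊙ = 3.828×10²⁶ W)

T_eq ≈ 94.7 K

d = 5.58×10⁸ km = 5.58×10¹¹ m.
L = 0.270 × 3.828×10²⁶ = 1.03×10²⁶ W.
Flux: S = L/(4πd²) = 1.03×10²⁶/(4π×(5.58×10¹¹)²) = 26.4 W m⁻².
Energy balance: absorbed = emitted ⇒ πR²·S(1−A) = 4πR²·σT_eq⁴, so T_eq⁴ = S(1−A)/(4σ).
T_eq = [26.4 × 0.69 / (4 × 5.67×10⁻⁸)]^(1/4) = (8.04×10⁷)^(1/4) = 94.7 K.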